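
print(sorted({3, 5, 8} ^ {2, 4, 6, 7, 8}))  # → [2, 3, 4, 5, 6, 7]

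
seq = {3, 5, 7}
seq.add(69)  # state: {3, 5, 7, 69}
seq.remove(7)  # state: {3, 5, 69}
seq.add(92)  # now {3, 5, 69, 92}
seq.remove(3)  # {5, 69, 92}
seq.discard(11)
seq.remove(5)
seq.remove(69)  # {92}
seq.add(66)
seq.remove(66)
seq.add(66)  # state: {66, 92}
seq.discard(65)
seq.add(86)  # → {66, 86, 92}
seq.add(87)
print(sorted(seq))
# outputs [66, 86, 87, 92]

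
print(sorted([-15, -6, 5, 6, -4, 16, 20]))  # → [-15, -6, -4, 5, 6, 16, 20]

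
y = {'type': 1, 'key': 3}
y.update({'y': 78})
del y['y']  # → {'type': 1, 'key': 3}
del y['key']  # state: {'type': 1}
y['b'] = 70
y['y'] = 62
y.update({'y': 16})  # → {'type': 1, 'b': 70, 'y': 16}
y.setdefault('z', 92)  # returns 92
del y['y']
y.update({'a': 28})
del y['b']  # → {'type': 1, 'z': 92, 'a': 28}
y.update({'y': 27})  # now {'type': 1, 'z': 92, 'a': 28, 'y': 27}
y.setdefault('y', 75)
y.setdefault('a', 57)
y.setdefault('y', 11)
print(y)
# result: {'type': 1, 'z': 92, 'a': 28, 'y': 27}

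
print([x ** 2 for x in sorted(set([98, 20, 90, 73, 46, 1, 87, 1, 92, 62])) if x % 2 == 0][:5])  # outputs [400, 2116, 3844, 8100, 8464]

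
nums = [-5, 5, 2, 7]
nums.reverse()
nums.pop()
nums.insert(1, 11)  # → [7, 11, 2, 5]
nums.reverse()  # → [5, 2, 11, 7]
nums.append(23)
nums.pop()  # 23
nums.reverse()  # [7, 11, 2, 5]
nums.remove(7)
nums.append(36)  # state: [11, 2, 5, 36]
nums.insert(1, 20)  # [11, 20, 2, 5, 36]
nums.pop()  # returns 36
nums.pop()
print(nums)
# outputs [11, 20, 2]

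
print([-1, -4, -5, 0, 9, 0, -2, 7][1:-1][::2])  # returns [-4, 0, 0]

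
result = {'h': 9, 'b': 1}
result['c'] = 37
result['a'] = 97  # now {'h': 9, 'b': 1, 'c': 37, 'a': 97}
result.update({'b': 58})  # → {'h': 9, 'b': 58, 'c': 37, 'a': 97}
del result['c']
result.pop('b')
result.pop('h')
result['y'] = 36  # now {'a': 97, 'y': 36}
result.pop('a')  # 97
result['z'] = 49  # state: {'y': 36, 'z': 49}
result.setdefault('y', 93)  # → 36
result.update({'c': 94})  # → {'y': 36, 'z': 49, 'c': 94}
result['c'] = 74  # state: {'y': 36, 'z': 49, 'c': 74}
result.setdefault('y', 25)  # 36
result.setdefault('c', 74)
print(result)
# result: {'y': 36, 'z': 49, 'c': 74}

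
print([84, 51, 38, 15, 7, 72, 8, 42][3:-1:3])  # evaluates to [15, 8]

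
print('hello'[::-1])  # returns olleh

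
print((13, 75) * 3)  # (13, 75, 13, 75, 13, 75)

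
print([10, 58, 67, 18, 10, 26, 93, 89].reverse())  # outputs None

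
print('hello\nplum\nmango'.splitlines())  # ['hello', 'plum', 'mango']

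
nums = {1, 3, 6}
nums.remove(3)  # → {1, 6}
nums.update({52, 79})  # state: {1, 6, 52, 79}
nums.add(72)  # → {1, 6, 52, 72, 79}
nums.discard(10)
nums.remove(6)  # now {1, 52, 72, 79}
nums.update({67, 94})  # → {1, 52, 67, 72, 79, 94}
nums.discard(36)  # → {1, 52, 67, 72, 79, 94}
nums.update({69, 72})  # {1, 52, 67, 69, 72, 79, 94}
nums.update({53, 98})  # {1, 52, 53, 67, 69, 72, 79, 94, 98}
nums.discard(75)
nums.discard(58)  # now {1, 52, 53, 67, 69, 72, 79, 94, 98}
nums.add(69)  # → {1, 52, 53, 67, 69, 72, 79, 94, 98}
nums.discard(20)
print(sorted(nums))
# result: [1, 52, 53, 67, 69, 72, 79, 94, 98]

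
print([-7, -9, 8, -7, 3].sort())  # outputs None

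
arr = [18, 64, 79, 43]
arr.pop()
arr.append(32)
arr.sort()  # [18, 32, 64, 79]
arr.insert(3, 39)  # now [18, 32, 64, 39, 79]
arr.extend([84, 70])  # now [18, 32, 64, 39, 79, 84, 70]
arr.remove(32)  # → [18, 64, 39, 79, 84, 70]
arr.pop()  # 70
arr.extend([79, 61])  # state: [18, 64, 39, 79, 84, 79, 61]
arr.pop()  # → 61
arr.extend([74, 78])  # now [18, 64, 39, 79, 84, 79, 74, 78]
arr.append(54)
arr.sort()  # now [18, 39, 54, 64, 74, 78, 79, 79, 84]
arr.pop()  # 84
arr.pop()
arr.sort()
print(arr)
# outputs [18, 39, 54, 64, 74, 78, 79]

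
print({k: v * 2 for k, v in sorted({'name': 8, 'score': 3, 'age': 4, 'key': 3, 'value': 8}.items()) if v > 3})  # {'age': 8, 'name': 16, 'value': 16}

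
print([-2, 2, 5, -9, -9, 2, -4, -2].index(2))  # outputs 1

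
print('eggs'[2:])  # gs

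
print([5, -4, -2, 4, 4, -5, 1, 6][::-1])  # [6, 1, -5, 4, 4, -2, -4, 5]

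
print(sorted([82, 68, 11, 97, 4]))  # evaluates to [4, 11, 68, 82, 97]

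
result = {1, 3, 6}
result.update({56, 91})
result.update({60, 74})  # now {1, 3, 6, 56, 60, 74, 91}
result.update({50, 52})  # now {1, 3, 6, 50, 52, 56, 60, 74, 91}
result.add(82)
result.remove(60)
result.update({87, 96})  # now {1, 3, 6, 50, 52, 56, 74, 82, 87, 91, 96}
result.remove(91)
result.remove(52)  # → {1, 3, 6, 50, 56, 74, 82, 87, 96}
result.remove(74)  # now {1, 3, 6, 50, 56, 82, 87, 96}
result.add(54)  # {1, 3, 6, 50, 54, 56, 82, 87, 96}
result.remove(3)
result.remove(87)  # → {1, 6, 50, 54, 56, 82, 96}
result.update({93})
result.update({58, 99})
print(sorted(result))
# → [1, 6, 50, 54, 56, 58, 82, 93, 96, 99]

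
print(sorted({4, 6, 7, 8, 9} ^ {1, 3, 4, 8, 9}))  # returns [1, 3, 6, 7]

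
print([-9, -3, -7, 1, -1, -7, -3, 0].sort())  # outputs None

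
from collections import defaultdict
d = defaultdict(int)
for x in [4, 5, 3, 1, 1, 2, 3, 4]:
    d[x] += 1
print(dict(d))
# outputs {4: 2, 5: 1, 3: 2, 1: 2, 2: 1}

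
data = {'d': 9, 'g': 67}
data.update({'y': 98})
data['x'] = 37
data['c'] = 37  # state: {'d': 9, 'g': 67, 'y': 98, 'x': 37, 'c': 37}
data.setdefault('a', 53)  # 53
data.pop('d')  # 9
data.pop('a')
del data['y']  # {'g': 67, 'x': 37, 'c': 37}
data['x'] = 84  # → {'g': 67, 'x': 84, 'c': 37}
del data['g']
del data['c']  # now {'x': 84}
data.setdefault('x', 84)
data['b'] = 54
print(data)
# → {'x': 84, 'b': 54}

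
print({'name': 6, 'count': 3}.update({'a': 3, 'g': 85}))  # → None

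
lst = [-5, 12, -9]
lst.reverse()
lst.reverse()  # [-5, 12, -9]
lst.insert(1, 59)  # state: [-5, 59, 12, -9]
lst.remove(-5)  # [59, 12, -9]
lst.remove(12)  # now [59, -9]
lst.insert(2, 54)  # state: [59, -9, 54]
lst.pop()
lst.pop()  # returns -9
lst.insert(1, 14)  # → [59, 14]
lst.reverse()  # [14, 59]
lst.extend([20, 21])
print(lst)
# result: [14, 59, 20, 21]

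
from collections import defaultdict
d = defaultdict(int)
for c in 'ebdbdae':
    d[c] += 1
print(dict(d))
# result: {'e': 2, 'b': 2, 'd': 2, 'a': 1}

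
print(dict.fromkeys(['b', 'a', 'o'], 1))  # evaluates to {'b': 1, 'a': 1, 'o': 1}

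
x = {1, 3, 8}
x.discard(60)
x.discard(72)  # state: {1, 3, 8}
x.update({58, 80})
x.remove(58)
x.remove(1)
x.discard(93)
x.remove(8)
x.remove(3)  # {80}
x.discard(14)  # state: {80}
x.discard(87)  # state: {80}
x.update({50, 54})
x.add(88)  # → {50, 54, 80, 88}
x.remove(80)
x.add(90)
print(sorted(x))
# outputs [50, 54, 88, 90]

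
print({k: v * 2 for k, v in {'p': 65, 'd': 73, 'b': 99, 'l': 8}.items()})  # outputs {'p': 130, 'd': 146, 'b': 198, 'l': 16}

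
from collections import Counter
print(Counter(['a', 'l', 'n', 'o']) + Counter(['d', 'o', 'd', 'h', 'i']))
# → Counter({'o': 2, 'd': 2, 'a': 1, 'l': 1, 'n': 1, 'h': 1, 'i': 1})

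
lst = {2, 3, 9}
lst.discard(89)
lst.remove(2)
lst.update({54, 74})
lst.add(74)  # {3, 9, 54, 74}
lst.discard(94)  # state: {3, 9, 54, 74}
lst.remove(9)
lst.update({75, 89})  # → {3, 54, 74, 75, 89}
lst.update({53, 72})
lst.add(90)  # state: {3, 53, 54, 72, 74, 75, 89, 90}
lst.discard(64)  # {3, 53, 54, 72, 74, 75, 89, 90}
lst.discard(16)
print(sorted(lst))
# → [3, 53, 54, 72, 74, 75, 89, 90]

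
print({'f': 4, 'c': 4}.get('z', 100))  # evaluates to 100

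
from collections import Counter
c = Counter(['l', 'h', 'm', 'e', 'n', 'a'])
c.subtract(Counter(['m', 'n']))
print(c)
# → Counter({'l': 1, 'h': 1, 'e': 1, 'a': 1, 'm': 0, 'n': 0})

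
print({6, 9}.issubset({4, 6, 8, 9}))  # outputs True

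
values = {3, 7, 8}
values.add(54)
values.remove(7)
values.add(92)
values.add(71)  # {3, 8, 54, 71, 92}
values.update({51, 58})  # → {3, 8, 51, 54, 58, 71, 92}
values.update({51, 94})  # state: {3, 8, 51, 54, 58, 71, 92, 94}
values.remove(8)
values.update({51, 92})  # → {3, 51, 54, 58, 71, 92, 94}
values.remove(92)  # {3, 51, 54, 58, 71, 94}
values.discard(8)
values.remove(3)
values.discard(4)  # {51, 54, 58, 71, 94}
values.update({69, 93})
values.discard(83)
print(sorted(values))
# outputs [51, 54, 58, 69, 71, 93, 94]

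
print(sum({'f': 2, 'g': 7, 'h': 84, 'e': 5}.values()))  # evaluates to 98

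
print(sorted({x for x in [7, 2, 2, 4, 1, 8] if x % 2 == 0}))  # [2, 4, 8]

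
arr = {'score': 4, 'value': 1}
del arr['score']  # {'value': 1}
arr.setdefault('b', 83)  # 83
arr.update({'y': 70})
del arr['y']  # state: {'value': 1, 'b': 83}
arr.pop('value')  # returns 1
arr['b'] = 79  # {'b': 79}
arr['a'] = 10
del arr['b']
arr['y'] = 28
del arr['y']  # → {'a': 10}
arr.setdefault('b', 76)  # 76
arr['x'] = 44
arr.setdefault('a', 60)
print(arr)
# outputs {'a': 10, 'b': 76, 'x': 44}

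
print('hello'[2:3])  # l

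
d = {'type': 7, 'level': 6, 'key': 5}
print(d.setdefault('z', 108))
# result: 108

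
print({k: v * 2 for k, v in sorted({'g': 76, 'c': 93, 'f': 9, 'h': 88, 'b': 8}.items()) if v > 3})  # {'b': 16, 'c': 186, 'f': 18, 'g': 152, 'h': 176}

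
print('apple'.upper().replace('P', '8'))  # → A88LE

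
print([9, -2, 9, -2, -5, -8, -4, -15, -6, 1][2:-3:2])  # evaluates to [9, -5, -4]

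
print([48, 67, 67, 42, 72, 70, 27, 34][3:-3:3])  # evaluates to [42]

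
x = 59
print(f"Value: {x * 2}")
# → Value: 118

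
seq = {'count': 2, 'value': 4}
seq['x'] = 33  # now {'count': 2, 'value': 4, 'x': 33}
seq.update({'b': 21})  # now {'count': 2, 'value': 4, 'x': 33, 'b': 21}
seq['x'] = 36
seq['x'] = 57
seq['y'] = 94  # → {'count': 2, 'value': 4, 'x': 57, 'b': 21, 'y': 94}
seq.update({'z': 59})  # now {'count': 2, 'value': 4, 'x': 57, 'b': 21, 'y': 94, 'z': 59}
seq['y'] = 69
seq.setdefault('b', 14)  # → 21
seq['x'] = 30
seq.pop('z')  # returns 59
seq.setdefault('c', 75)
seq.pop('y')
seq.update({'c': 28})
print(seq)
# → {'count': 2, 'value': 4, 'x': 30, 'b': 21, 'c': 28}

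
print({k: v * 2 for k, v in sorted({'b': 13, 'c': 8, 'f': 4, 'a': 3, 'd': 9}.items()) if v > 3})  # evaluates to {'b': 26, 'c': 16, 'd': 18, 'f': 8}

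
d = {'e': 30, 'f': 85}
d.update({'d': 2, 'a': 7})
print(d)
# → {'e': 30, 'f': 85, 'd': 2, 'a': 7}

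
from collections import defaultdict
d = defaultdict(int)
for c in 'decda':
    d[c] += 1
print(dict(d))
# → {'d': 2, 'e': 1, 'c': 1, 'a': 1}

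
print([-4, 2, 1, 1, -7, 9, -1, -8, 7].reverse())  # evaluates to None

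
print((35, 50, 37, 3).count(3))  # 1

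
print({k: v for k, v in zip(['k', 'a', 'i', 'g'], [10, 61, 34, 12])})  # {'k': 10, 'a': 61, 'i': 34, 'g': 12}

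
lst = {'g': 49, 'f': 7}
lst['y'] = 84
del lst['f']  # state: {'g': 49, 'y': 84}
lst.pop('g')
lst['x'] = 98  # {'y': 84, 'x': 98}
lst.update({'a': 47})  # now {'y': 84, 'x': 98, 'a': 47}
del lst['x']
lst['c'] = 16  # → {'y': 84, 'a': 47, 'c': 16}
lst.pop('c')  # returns 16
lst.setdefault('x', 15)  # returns 15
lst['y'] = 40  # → {'y': 40, 'a': 47, 'x': 15}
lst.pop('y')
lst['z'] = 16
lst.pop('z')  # 16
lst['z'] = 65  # {'a': 47, 'x': 15, 'z': 65}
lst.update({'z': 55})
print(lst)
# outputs {'a': 47, 'x': 15, 'z': 55}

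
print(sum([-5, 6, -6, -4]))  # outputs -9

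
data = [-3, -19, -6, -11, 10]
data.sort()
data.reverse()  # [10, -3, -6, -11, -19]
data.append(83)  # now [10, -3, -6, -11, -19, 83]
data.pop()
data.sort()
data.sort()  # [-19, -11, -6, -3, 10]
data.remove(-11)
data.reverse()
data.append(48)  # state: [10, -3, -6, -19, 48]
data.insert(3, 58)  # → [10, -3, -6, 58, -19, 48]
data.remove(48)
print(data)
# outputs [10, -3, -6, 58, -19]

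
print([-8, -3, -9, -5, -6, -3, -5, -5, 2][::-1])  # [2, -5, -5, -3, -6, -5, -9, -3, -8]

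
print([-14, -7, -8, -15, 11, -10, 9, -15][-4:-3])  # [11]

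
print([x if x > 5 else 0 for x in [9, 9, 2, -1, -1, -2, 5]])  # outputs [9, 9, 0, 0, 0, 0, 0]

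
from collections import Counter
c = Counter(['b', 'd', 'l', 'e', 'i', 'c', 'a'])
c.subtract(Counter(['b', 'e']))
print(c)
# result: Counter({'d': 1, 'l': 1, 'i': 1, 'c': 1, 'a': 1, 'b': 0, 'e': 0})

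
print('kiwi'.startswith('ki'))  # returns True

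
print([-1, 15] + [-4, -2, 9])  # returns [-1, 15, -4, -2, 9]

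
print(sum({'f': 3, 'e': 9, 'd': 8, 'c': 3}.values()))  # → 23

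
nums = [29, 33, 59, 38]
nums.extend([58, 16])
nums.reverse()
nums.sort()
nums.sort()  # [16, 29, 33, 38, 58, 59]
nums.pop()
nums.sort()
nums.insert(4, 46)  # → [16, 29, 33, 38, 46, 58]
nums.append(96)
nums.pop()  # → 96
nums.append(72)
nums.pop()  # 72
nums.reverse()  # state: [58, 46, 38, 33, 29, 16]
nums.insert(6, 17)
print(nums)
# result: [58, 46, 38, 33, 29, 16, 17]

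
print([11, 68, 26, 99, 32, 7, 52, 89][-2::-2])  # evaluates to [52, 32, 26, 11]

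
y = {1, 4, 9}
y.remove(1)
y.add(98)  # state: {4, 9, 98}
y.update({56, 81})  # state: {4, 9, 56, 81, 98}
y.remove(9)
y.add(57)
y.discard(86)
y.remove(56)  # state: {4, 57, 81, 98}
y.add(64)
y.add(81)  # {4, 57, 64, 81, 98}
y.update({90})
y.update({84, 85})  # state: {4, 57, 64, 81, 84, 85, 90, 98}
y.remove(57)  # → {4, 64, 81, 84, 85, 90, 98}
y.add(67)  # {4, 64, 67, 81, 84, 85, 90, 98}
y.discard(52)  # {4, 64, 67, 81, 84, 85, 90, 98}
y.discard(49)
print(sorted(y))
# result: [4, 64, 67, 81, 84, 85, 90, 98]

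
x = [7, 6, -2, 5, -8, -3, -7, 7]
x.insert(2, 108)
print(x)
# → [7, 6, 108, -2, 5, -8, -3, -7, 7]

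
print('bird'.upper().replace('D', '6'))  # BIR6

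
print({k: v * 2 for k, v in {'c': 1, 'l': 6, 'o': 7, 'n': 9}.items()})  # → {'c': 2, 'l': 12, 'o': 14, 'n': 18}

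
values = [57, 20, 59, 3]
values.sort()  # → [3, 20, 57, 59]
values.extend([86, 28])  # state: [3, 20, 57, 59, 86, 28]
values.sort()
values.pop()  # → 86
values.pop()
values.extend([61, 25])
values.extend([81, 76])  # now [3, 20, 28, 57, 61, 25, 81, 76]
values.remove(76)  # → [3, 20, 28, 57, 61, 25, 81]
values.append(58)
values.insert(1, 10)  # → [3, 10, 20, 28, 57, 61, 25, 81, 58]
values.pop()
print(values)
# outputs [3, 10, 20, 28, 57, 61, 25, 81]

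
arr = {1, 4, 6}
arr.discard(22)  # {1, 4, 6}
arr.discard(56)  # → {1, 4, 6}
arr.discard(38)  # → {1, 4, 6}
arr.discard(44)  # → {1, 4, 6}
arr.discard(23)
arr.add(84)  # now {1, 4, 6, 84}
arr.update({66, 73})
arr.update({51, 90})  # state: {1, 4, 6, 51, 66, 73, 84, 90}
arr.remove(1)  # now {4, 6, 51, 66, 73, 84, 90}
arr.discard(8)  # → {4, 6, 51, 66, 73, 84, 90}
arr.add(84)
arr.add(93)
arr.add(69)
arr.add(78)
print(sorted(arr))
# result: [4, 6, 51, 66, 69, 73, 78, 84, 90, 93]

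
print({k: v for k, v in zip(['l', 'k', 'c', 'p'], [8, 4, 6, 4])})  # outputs {'l': 8, 'k': 4, 'c': 6, 'p': 4}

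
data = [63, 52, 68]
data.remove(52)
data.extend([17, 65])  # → [63, 68, 17, 65]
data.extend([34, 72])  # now [63, 68, 17, 65, 34, 72]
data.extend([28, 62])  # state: [63, 68, 17, 65, 34, 72, 28, 62]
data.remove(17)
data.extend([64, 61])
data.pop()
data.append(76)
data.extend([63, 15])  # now [63, 68, 65, 34, 72, 28, 62, 64, 76, 63, 15]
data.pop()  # 15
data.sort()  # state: [28, 34, 62, 63, 63, 64, 65, 68, 72, 76]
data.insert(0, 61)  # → [61, 28, 34, 62, 63, 63, 64, 65, 68, 72, 76]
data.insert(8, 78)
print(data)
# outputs [61, 28, 34, 62, 63, 63, 64, 65, 78, 68, 72, 76]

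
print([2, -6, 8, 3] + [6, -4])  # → [2, -6, 8, 3, 6, -4]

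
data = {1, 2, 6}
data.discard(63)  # {1, 2, 6}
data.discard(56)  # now {1, 2, 6}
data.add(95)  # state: {1, 2, 6, 95}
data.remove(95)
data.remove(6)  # {1, 2}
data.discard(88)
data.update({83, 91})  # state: {1, 2, 83, 91}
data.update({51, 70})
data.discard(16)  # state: {1, 2, 51, 70, 83, 91}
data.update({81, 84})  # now {1, 2, 51, 70, 81, 83, 84, 91}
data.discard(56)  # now {1, 2, 51, 70, 81, 83, 84, 91}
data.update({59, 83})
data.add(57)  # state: {1, 2, 51, 57, 59, 70, 81, 83, 84, 91}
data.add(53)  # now {1, 2, 51, 53, 57, 59, 70, 81, 83, 84, 91}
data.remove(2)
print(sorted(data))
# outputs [1, 51, 53, 57, 59, 70, 81, 83, 84, 91]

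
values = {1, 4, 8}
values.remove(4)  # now {1, 8}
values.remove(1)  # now {8}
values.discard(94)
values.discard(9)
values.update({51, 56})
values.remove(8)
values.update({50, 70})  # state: {50, 51, 56, 70}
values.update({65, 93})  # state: {50, 51, 56, 65, 70, 93}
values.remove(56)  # {50, 51, 65, 70, 93}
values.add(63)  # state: {50, 51, 63, 65, 70, 93}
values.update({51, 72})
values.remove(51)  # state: {50, 63, 65, 70, 72, 93}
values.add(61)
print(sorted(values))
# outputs [50, 61, 63, 65, 70, 72, 93]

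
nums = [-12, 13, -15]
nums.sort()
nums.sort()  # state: [-15, -12, 13]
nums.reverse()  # [13, -12, -15]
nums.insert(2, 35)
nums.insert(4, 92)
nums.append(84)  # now [13, -12, 35, -15, 92, 84]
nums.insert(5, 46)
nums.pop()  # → 84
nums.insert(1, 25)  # [13, 25, -12, 35, -15, 92, 46]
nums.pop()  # 46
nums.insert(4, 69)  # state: [13, 25, -12, 35, 69, -15, 92]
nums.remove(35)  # [13, 25, -12, 69, -15, 92]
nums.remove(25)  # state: [13, -12, 69, -15, 92]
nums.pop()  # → 92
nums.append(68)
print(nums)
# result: [13, -12, 69, -15, 68]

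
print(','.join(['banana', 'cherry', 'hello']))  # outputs banana,cherry,hello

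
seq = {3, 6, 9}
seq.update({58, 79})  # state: {3, 6, 9, 58, 79}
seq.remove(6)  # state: {3, 9, 58, 79}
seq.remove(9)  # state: {3, 58, 79}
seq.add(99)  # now {3, 58, 79, 99}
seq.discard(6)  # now {3, 58, 79, 99}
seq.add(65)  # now {3, 58, 65, 79, 99}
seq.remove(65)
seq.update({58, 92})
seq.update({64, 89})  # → {3, 58, 64, 79, 89, 92, 99}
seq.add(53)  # {3, 53, 58, 64, 79, 89, 92, 99}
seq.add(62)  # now {3, 53, 58, 62, 64, 79, 89, 92, 99}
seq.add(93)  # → {3, 53, 58, 62, 64, 79, 89, 92, 93, 99}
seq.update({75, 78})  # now {3, 53, 58, 62, 64, 75, 78, 79, 89, 92, 93, 99}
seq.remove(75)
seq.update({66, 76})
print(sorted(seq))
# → [3, 53, 58, 62, 64, 66, 76, 78, 79, 89, 92, 93, 99]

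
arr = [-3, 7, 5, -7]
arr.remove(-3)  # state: [7, 5, -7]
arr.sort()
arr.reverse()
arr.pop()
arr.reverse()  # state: [5, 7]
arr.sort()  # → [5, 7]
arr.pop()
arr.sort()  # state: [5]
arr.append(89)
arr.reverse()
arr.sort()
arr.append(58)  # [5, 89, 58]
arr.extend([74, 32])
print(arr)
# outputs [5, 89, 58, 74, 32]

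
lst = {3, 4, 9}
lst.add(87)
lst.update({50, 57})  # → {3, 4, 9, 50, 57, 87}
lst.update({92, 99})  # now {3, 4, 9, 50, 57, 87, 92, 99}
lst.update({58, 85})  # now {3, 4, 9, 50, 57, 58, 85, 87, 92, 99}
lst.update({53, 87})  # {3, 4, 9, 50, 53, 57, 58, 85, 87, 92, 99}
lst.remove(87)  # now {3, 4, 9, 50, 53, 57, 58, 85, 92, 99}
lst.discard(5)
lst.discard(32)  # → {3, 4, 9, 50, 53, 57, 58, 85, 92, 99}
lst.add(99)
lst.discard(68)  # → {3, 4, 9, 50, 53, 57, 58, 85, 92, 99}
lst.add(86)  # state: {3, 4, 9, 50, 53, 57, 58, 85, 86, 92, 99}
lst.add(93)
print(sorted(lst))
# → [3, 4, 9, 50, 53, 57, 58, 85, 86, 92, 93, 99]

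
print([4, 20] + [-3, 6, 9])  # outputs [4, 20, -3, 6, 9]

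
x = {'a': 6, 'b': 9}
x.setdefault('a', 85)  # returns 6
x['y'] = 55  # {'a': 6, 'b': 9, 'y': 55}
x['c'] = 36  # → {'a': 6, 'b': 9, 'y': 55, 'c': 36}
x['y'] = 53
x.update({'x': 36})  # {'a': 6, 'b': 9, 'y': 53, 'c': 36, 'x': 36}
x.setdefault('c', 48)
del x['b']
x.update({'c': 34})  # {'a': 6, 'y': 53, 'c': 34, 'x': 36}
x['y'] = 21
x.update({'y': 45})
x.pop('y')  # 45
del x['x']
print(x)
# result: {'a': 6, 'c': 34}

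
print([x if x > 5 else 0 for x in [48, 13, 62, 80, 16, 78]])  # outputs [48, 13, 62, 80, 16, 78]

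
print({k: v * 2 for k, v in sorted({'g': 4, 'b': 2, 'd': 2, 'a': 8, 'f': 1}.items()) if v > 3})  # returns {'a': 16, 'g': 8}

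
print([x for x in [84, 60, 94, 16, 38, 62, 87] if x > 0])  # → [84, 60, 94, 16, 38, 62, 87]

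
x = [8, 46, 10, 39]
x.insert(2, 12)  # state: [8, 46, 12, 10, 39]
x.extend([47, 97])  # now [8, 46, 12, 10, 39, 47, 97]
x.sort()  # [8, 10, 12, 39, 46, 47, 97]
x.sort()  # [8, 10, 12, 39, 46, 47, 97]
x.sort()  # [8, 10, 12, 39, 46, 47, 97]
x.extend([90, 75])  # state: [8, 10, 12, 39, 46, 47, 97, 90, 75]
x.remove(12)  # [8, 10, 39, 46, 47, 97, 90, 75]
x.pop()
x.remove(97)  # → [8, 10, 39, 46, 47, 90]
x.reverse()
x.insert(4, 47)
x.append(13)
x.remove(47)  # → [90, 46, 39, 47, 10, 8, 13]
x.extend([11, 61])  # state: [90, 46, 39, 47, 10, 8, 13, 11, 61]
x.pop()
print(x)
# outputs [90, 46, 39, 47, 10, 8, 13, 11]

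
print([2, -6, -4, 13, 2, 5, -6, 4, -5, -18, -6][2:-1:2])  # [-4, 2, -6, -5]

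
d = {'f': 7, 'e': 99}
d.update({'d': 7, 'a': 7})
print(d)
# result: {'f': 7, 'e': 99, 'd': 7, 'a': 7}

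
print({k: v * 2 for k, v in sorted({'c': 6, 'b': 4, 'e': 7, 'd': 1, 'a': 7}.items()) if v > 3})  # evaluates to {'a': 14, 'b': 8, 'c': 12, 'e': 14}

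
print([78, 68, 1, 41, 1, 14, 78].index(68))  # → 1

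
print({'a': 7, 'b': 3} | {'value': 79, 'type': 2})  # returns {'a': 7, 'b': 3, 'value': 79, 'type': 2}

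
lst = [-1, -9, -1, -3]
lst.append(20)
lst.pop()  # 20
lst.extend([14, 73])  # [-1, -9, -1, -3, 14, 73]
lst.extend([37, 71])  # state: [-1, -9, -1, -3, 14, 73, 37, 71]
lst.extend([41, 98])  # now [-1, -9, -1, -3, 14, 73, 37, 71, 41, 98]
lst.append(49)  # [-1, -9, -1, -3, 14, 73, 37, 71, 41, 98, 49]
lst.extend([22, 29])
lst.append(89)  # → [-1, -9, -1, -3, 14, 73, 37, 71, 41, 98, 49, 22, 29, 89]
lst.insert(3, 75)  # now [-1, -9, -1, 75, -3, 14, 73, 37, 71, 41, 98, 49, 22, 29, 89]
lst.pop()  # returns 89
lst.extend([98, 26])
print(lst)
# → [-1, -9, -1, 75, -3, 14, 73, 37, 71, 41, 98, 49, 22, 29, 98, 26]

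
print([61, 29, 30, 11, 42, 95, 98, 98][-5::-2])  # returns [11, 29]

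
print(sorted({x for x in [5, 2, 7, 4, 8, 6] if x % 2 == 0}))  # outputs [2, 4, 6, 8]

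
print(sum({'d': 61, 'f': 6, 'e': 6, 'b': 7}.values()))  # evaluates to 80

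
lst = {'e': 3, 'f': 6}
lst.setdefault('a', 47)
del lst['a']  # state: {'e': 3, 'f': 6}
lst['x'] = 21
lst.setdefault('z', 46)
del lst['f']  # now {'e': 3, 'x': 21, 'z': 46}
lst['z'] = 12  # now {'e': 3, 'x': 21, 'z': 12}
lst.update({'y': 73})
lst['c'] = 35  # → {'e': 3, 'x': 21, 'z': 12, 'y': 73, 'c': 35}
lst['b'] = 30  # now {'e': 3, 'x': 21, 'z': 12, 'y': 73, 'c': 35, 'b': 30}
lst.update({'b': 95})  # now {'e': 3, 'x': 21, 'z': 12, 'y': 73, 'c': 35, 'b': 95}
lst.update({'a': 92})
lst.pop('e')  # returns 3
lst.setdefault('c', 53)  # 35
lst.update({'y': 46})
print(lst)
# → {'x': 21, 'z': 12, 'y': 46, 'c': 35, 'b': 95, 'a': 92}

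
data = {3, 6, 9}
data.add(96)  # {3, 6, 9, 96}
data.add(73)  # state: {3, 6, 9, 73, 96}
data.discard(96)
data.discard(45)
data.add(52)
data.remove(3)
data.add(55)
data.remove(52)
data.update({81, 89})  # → {6, 9, 55, 73, 81, 89}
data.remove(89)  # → {6, 9, 55, 73, 81}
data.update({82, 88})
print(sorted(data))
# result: [6, 9, 55, 73, 81, 82, 88]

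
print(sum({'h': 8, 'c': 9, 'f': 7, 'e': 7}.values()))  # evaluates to 31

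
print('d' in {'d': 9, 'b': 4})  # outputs True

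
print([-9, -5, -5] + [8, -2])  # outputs [-9, -5, -5, 8, -2]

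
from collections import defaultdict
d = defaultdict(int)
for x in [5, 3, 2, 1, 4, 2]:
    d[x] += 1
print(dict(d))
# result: {5: 1, 3: 1, 2: 2, 1: 1, 4: 1}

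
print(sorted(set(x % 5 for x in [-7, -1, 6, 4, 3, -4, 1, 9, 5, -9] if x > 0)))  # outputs [0, 1, 3, 4]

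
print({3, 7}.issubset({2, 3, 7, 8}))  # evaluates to True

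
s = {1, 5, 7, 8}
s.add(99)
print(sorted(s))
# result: [1, 5, 7, 8, 99]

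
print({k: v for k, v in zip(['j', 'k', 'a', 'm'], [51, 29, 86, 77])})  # {'j': 51, 'k': 29, 'a': 86, 'm': 77}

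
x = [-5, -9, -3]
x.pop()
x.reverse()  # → [-9, -5]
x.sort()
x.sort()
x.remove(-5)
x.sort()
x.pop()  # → -9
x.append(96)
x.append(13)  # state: [96, 13]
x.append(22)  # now [96, 13, 22]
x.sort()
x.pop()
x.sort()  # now [13, 22]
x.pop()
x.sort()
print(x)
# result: [13]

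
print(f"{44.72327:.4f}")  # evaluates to 44.7233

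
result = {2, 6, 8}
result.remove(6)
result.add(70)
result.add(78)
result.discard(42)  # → {2, 8, 70, 78}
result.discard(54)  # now {2, 8, 70, 78}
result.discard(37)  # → {2, 8, 70, 78}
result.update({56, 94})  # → {2, 8, 56, 70, 78, 94}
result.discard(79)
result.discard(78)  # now {2, 8, 56, 70, 94}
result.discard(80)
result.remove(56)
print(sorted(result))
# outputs [2, 8, 70, 94]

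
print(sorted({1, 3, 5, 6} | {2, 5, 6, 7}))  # [1, 2, 3, 5, 6, 7]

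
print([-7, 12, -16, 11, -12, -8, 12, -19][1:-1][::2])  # [12, 11, -8]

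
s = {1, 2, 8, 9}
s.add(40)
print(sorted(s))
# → [1, 2, 8, 9, 40]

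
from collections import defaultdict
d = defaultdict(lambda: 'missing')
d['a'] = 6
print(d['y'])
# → missing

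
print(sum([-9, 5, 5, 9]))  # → 10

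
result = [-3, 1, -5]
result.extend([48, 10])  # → [-3, 1, -5, 48, 10]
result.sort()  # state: [-5, -3, 1, 10, 48]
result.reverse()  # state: [48, 10, 1, -3, -5]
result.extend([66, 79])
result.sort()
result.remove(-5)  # [-3, 1, 10, 48, 66, 79]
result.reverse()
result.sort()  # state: [-3, 1, 10, 48, 66, 79]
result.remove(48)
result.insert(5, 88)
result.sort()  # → [-3, 1, 10, 66, 79, 88]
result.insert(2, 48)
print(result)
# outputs [-3, 1, 48, 10, 66, 79, 88]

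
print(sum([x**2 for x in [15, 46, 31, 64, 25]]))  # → 8023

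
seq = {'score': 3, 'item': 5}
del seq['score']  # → {'item': 5}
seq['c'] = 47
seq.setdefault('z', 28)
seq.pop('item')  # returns 5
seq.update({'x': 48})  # {'c': 47, 'z': 28, 'x': 48}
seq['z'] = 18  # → {'c': 47, 'z': 18, 'x': 48}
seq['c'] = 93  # {'c': 93, 'z': 18, 'x': 48}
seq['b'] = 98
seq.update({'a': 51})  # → {'c': 93, 'z': 18, 'x': 48, 'b': 98, 'a': 51}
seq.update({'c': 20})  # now {'c': 20, 'z': 18, 'x': 48, 'b': 98, 'a': 51}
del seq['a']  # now {'c': 20, 'z': 18, 'x': 48, 'b': 98}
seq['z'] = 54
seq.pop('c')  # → 20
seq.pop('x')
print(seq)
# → {'z': 54, 'b': 98}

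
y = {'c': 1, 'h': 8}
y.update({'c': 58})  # {'c': 58, 'h': 8}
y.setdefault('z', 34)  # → 34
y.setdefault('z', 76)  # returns 34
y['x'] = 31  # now {'c': 58, 'h': 8, 'z': 34, 'x': 31}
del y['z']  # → {'c': 58, 'h': 8, 'x': 31}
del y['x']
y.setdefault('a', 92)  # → 92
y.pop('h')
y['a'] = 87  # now {'c': 58, 'a': 87}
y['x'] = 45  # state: {'c': 58, 'a': 87, 'x': 45}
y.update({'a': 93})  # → {'c': 58, 'a': 93, 'x': 45}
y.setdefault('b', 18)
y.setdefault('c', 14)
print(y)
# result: {'c': 58, 'a': 93, 'x': 45, 'b': 18}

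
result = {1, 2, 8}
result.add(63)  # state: {1, 2, 8, 63}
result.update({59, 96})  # {1, 2, 8, 59, 63, 96}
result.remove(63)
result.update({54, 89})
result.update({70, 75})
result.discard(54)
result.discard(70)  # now {1, 2, 8, 59, 75, 89, 96}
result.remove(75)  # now {1, 2, 8, 59, 89, 96}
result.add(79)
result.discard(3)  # {1, 2, 8, 59, 79, 89, 96}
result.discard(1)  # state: {2, 8, 59, 79, 89, 96}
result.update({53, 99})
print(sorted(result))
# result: [2, 8, 53, 59, 79, 89, 96, 99]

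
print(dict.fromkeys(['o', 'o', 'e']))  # {'o': None, 'e': None}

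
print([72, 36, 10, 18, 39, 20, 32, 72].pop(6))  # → 32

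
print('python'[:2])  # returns py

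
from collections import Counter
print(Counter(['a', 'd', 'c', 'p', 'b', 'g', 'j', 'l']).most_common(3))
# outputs [('a', 1), ('d', 1), ('c', 1)]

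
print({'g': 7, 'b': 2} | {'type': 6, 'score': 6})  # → {'g': 7, 'b': 2, 'type': 6, 'score': 6}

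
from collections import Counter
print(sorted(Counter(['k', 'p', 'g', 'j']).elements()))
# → ['g', 'j', 'k', 'p']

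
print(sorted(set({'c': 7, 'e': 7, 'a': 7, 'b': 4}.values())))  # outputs [4, 7]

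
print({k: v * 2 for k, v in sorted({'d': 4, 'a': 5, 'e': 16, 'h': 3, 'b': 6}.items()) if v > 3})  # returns {'a': 10, 'b': 12, 'd': 8, 'e': 32}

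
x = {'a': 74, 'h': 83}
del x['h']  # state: {'a': 74}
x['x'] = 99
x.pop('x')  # 99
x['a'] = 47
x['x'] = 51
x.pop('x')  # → 51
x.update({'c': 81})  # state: {'a': 47, 'c': 81}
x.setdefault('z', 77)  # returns 77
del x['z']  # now {'a': 47, 'c': 81}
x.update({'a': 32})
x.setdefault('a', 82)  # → 32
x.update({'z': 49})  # {'a': 32, 'c': 81, 'z': 49}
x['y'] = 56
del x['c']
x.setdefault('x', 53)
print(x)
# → {'a': 32, 'z': 49, 'y': 56, 'x': 53}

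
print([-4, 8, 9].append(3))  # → None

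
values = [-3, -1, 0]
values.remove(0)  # [-3, -1]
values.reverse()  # [-1, -3]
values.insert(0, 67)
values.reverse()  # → [-3, -1, 67]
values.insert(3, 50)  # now [-3, -1, 67, 50]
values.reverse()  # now [50, 67, -1, -3]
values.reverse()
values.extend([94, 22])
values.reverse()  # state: [22, 94, 50, 67, -1, -3]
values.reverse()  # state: [-3, -1, 67, 50, 94, 22]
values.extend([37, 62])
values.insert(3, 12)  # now [-3, -1, 67, 12, 50, 94, 22, 37, 62]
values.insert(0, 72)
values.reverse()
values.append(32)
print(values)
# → [62, 37, 22, 94, 50, 12, 67, -1, -3, 72, 32]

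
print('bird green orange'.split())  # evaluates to ['bird', 'green', 'orange']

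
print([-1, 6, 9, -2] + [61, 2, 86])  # [-1, 6, 9, -2, 61, 2, 86]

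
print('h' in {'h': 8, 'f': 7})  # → True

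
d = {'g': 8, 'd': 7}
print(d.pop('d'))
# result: 7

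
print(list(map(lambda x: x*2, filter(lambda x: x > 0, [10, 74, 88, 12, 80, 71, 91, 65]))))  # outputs [20, 148, 176, 24, 160, 142, 182, 130]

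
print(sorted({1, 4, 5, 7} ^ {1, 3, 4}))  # [3, 5, 7]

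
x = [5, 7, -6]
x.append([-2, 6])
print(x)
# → [5, 7, -6, [-2, 6]]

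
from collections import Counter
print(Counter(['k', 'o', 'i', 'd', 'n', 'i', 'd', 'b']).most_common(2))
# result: [('i', 2), ('d', 2)]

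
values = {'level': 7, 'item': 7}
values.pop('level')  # 7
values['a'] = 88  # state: {'item': 7, 'a': 88}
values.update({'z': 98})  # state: {'item': 7, 'a': 88, 'z': 98}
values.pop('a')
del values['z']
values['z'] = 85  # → {'item': 7, 'z': 85}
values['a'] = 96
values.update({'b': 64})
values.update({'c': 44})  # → {'item': 7, 'z': 85, 'a': 96, 'b': 64, 'c': 44}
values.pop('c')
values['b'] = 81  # {'item': 7, 'z': 85, 'a': 96, 'b': 81}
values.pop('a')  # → 96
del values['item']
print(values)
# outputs {'z': 85, 'b': 81}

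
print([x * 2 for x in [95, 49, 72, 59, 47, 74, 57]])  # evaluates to [190, 98, 144, 118, 94, 148, 114]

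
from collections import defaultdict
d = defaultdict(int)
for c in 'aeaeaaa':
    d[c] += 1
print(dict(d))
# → {'a': 5, 'e': 2}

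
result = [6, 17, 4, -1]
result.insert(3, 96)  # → [6, 17, 4, 96, -1]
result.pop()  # -1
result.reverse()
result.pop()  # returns 6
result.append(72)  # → [96, 4, 17, 72]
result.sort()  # [4, 17, 72, 96]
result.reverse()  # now [96, 72, 17, 4]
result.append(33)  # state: [96, 72, 17, 4, 33]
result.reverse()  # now [33, 4, 17, 72, 96]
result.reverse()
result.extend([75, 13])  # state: [96, 72, 17, 4, 33, 75, 13]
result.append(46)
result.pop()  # 46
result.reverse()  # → [13, 75, 33, 4, 17, 72, 96]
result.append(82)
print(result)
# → [13, 75, 33, 4, 17, 72, 96, 82]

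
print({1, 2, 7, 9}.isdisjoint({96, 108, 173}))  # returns True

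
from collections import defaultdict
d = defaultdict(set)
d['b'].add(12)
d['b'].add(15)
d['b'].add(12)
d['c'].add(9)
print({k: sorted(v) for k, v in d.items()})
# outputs {'b': [12, 15], 'c': [9]}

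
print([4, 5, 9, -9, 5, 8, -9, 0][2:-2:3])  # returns [9, 8]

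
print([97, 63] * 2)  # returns [97, 63, 97, 63]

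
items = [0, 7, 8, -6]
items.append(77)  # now [0, 7, 8, -6, 77]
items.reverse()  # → [77, -6, 8, 7, 0]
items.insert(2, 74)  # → [77, -6, 74, 8, 7, 0]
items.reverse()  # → [0, 7, 8, 74, -6, 77]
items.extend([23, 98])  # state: [0, 7, 8, 74, -6, 77, 23, 98]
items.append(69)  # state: [0, 7, 8, 74, -6, 77, 23, 98, 69]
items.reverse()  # [69, 98, 23, 77, -6, 74, 8, 7, 0]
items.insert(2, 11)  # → [69, 98, 11, 23, 77, -6, 74, 8, 7, 0]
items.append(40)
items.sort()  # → [-6, 0, 7, 8, 11, 23, 40, 69, 74, 77, 98]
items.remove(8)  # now [-6, 0, 7, 11, 23, 40, 69, 74, 77, 98]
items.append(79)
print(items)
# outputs [-6, 0, 7, 11, 23, 40, 69, 74, 77, 98, 79]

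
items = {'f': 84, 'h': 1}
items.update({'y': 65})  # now {'f': 84, 'h': 1, 'y': 65}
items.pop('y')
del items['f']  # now {'h': 1}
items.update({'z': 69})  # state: {'h': 1, 'z': 69}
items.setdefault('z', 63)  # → 69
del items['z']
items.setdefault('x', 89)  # 89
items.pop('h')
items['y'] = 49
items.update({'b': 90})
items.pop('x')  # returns 89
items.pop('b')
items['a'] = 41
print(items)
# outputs {'y': 49, 'a': 41}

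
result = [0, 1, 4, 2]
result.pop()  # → 2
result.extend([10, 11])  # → [0, 1, 4, 10, 11]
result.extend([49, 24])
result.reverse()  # [24, 49, 11, 10, 4, 1, 0]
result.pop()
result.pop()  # 1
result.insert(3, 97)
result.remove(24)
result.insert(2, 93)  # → [49, 11, 93, 97, 10, 4]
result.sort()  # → [4, 10, 11, 49, 93, 97]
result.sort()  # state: [4, 10, 11, 49, 93, 97]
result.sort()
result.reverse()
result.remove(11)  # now [97, 93, 49, 10, 4]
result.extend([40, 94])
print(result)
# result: [97, 93, 49, 10, 4, 40, 94]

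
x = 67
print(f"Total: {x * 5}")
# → Total: 335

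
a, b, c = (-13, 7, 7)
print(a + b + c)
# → 1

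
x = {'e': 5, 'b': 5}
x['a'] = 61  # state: {'e': 5, 'b': 5, 'a': 61}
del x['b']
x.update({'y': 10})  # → {'e': 5, 'a': 61, 'y': 10}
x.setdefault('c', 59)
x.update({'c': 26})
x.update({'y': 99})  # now {'e': 5, 'a': 61, 'y': 99, 'c': 26}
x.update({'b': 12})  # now {'e': 5, 'a': 61, 'y': 99, 'c': 26, 'b': 12}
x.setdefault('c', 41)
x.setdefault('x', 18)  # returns 18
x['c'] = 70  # {'e': 5, 'a': 61, 'y': 99, 'c': 70, 'b': 12, 'x': 18}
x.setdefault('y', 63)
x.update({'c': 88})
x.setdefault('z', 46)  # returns 46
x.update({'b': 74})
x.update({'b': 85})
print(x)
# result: {'e': 5, 'a': 61, 'y': 99, 'c': 88, 'b': 85, 'x': 18, 'z': 46}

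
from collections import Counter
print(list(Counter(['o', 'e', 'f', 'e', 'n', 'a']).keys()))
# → ['o', 'e', 'f', 'n', 'a']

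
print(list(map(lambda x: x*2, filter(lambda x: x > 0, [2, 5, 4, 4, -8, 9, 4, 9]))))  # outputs [4, 10, 8, 8, 18, 8, 18]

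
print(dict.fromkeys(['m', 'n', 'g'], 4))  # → {'m': 4, 'n': 4, 'g': 4}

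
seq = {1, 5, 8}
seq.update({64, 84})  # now {1, 5, 8, 64, 84}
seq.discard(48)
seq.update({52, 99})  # {1, 5, 8, 52, 64, 84, 99}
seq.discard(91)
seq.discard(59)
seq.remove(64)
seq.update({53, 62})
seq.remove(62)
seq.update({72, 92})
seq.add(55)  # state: {1, 5, 8, 52, 53, 55, 72, 84, 92, 99}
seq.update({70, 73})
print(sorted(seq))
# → [1, 5, 8, 52, 53, 55, 70, 72, 73, 84, 92, 99]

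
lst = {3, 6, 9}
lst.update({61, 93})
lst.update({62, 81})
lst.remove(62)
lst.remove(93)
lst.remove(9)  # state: {3, 6, 61, 81}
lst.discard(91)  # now {3, 6, 61, 81}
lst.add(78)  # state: {3, 6, 61, 78, 81}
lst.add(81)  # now {3, 6, 61, 78, 81}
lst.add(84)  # {3, 6, 61, 78, 81, 84}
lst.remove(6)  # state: {3, 61, 78, 81, 84}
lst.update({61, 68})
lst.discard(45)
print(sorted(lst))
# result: [3, 61, 68, 78, 81, 84]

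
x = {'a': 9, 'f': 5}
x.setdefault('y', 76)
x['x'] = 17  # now {'a': 9, 'f': 5, 'y': 76, 'x': 17}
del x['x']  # {'a': 9, 'f': 5, 'y': 76}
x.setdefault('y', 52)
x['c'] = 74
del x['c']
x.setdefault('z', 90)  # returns 90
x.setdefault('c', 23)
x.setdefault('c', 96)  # 23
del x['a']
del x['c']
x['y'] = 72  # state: {'f': 5, 'y': 72, 'z': 90}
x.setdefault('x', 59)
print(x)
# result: {'f': 5, 'y': 72, 'z': 90, 'x': 59}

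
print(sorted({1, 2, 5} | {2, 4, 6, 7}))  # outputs [1, 2, 4, 5, 6, 7]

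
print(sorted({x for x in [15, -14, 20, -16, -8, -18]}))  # [-18, -16, -14, -8, 15, 20]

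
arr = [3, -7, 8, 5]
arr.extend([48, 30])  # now [3, -7, 8, 5, 48, 30]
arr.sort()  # [-7, 3, 5, 8, 30, 48]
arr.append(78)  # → [-7, 3, 5, 8, 30, 48, 78]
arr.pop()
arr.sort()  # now [-7, 3, 5, 8, 30, 48]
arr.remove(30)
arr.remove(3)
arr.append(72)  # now [-7, 5, 8, 48, 72]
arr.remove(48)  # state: [-7, 5, 8, 72]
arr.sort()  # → [-7, 5, 8, 72]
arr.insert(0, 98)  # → [98, -7, 5, 8, 72]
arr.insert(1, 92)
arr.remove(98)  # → [92, -7, 5, 8, 72]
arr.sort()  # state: [-7, 5, 8, 72, 92]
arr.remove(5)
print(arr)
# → [-7, 8, 72, 92]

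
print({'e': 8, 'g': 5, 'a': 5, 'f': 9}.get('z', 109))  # 109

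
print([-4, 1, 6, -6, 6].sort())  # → None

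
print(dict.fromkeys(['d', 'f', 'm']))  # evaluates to {'d': None, 'f': None, 'm': None}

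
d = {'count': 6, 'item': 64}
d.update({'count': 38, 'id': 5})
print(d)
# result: {'count': 38, 'item': 64, 'id': 5}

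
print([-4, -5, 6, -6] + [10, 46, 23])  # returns [-4, -5, 6, -6, 10, 46, 23]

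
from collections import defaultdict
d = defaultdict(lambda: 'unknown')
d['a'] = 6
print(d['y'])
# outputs unknown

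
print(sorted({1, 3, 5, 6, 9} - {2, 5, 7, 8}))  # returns [1, 3, 6, 9]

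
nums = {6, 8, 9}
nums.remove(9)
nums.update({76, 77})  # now {6, 8, 76, 77}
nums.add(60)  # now {6, 8, 60, 76, 77}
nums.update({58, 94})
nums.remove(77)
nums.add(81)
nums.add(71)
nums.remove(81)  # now {6, 8, 58, 60, 71, 76, 94}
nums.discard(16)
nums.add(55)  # {6, 8, 55, 58, 60, 71, 76, 94}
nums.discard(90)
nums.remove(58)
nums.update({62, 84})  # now {6, 8, 55, 60, 62, 71, 76, 84, 94}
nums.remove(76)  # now {6, 8, 55, 60, 62, 71, 84, 94}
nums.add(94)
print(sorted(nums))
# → [6, 8, 55, 60, 62, 71, 84, 94]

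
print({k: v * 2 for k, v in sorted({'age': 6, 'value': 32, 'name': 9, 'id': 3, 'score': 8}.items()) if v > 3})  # {'age': 12, 'name': 18, 'score': 16, 'value': 64}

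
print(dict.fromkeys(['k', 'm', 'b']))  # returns {'k': None, 'm': None, 'b': None}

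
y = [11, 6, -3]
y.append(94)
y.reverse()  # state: [94, -3, 6, 11]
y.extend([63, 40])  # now [94, -3, 6, 11, 63, 40]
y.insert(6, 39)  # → [94, -3, 6, 11, 63, 40, 39]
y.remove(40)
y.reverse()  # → [39, 63, 11, 6, -3, 94]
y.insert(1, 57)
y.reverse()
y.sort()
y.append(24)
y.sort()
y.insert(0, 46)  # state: [46, -3, 6, 11, 24, 39, 57, 63, 94]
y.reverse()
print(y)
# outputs [94, 63, 57, 39, 24, 11, 6, -3, 46]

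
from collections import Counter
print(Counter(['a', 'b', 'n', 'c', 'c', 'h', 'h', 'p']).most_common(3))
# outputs [('c', 2), ('h', 2), ('a', 1)]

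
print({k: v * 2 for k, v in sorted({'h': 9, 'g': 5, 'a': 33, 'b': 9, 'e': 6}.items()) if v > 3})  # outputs {'a': 66, 'b': 18, 'e': 12, 'g': 10, 'h': 18}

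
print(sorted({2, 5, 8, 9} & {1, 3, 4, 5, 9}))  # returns [5, 9]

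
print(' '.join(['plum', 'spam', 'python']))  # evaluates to plum spam python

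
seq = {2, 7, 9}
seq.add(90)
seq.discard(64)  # {2, 7, 9, 90}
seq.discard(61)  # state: {2, 7, 9, 90}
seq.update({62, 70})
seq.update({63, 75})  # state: {2, 7, 9, 62, 63, 70, 75, 90}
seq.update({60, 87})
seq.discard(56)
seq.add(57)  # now {2, 7, 9, 57, 60, 62, 63, 70, 75, 87, 90}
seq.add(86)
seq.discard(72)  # {2, 7, 9, 57, 60, 62, 63, 70, 75, 86, 87, 90}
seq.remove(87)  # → {2, 7, 9, 57, 60, 62, 63, 70, 75, 86, 90}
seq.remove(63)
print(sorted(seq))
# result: [2, 7, 9, 57, 60, 62, 70, 75, 86, 90]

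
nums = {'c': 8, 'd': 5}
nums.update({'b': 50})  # {'c': 8, 'd': 5, 'b': 50}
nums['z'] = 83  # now {'c': 8, 'd': 5, 'b': 50, 'z': 83}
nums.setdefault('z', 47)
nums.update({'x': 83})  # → {'c': 8, 'd': 5, 'b': 50, 'z': 83, 'x': 83}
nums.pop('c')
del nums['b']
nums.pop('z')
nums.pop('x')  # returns 83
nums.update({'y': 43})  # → {'d': 5, 'y': 43}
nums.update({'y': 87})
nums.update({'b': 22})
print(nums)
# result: {'d': 5, 'y': 87, 'b': 22}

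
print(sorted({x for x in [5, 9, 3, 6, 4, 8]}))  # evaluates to [3, 4, 5, 6, 8, 9]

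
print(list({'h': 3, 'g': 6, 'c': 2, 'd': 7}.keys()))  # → ['h', 'g', 'c', 'd']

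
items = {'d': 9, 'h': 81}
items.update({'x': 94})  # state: {'d': 9, 'h': 81, 'x': 94}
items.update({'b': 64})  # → {'d': 9, 'h': 81, 'x': 94, 'b': 64}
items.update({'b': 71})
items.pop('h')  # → 81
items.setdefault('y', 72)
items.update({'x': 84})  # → {'d': 9, 'x': 84, 'b': 71, 'y': 72}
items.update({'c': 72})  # {'d': 9, 'x': 84, 'b': 71, 'y': 72, 'c': 72}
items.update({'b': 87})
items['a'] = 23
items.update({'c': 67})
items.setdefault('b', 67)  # 87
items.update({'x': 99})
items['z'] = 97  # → {'d': 9, 'x': 99, 'b': 87, 'y': 72, 'c': 67, 'a': 23, 'z': 97}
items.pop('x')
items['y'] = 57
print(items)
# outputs {'d': 9, 'b': 87, 'y': 57, 'c': 67, 'a': 23, 'z': 97}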